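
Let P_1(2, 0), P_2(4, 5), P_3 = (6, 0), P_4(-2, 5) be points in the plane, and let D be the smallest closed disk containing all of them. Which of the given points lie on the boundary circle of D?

The farthest pair is P_3–P_4 with squared distance 89. The circle on this segment as diameter has centre (2, 2.5) and r² = 89/4 = 22.25.
Check P_1: distance² to centre = 6.25 ≤ 22.25, so it lies inside.
All remaining points lie in this disk, and no smaller disk contains both endpoints, so this is the minimum enclosing circle.
The points at distance exactly r from the centre are P_3, P_4 — 2 points.

P_3, P_4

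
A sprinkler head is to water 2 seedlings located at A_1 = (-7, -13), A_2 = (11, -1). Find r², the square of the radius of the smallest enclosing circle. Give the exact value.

The smallest circle enclosing two points has them as diameter endpoints.
Centre = midpoint = (2, -7); r² = |A_1A_2|²/4 = 468/4 = 117.

117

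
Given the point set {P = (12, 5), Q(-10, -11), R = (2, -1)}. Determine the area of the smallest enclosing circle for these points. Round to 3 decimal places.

581.195

Side lengths²: PQ² = 740, PR² = 136, QR² = 244.
Since PQ² = 740 ≥ 244 + 136 = 380, the angle opposite PQ is not acute, so the smallest enclosing circle has PQ as diameter.
Centre = midpoint of PQ = (1, -3), r² = 740/4 = 185.
Area = π·r² = π·185 ≈ 581.195.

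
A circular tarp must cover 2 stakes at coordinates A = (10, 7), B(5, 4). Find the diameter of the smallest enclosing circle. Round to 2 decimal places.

5.83

The smallest circle enclosing two points has them as diameter endpoints.
Centre = midpoint = (7.5, 5.5); r² = |AB|²/4 = 34/4 = 8.5.
Diameter = 2r = 2√(8.5) ≈ 5.83.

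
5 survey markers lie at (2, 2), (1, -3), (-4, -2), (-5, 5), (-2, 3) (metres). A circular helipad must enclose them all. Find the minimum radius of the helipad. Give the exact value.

5

The farthest pair is (1, -3)–(-5, 5) with squared distance 100. The circle on this segment as diameter has centre (-2, 1) and r² = 100/4 = 25.
Check (2, 2): distance² to centre = 17 ≤ 25, so it lies inside.
All remaining points lie in this disk, and no smaller disk contains both endpoints, so this is the minimum enclosing circle.
r = √25 = 5.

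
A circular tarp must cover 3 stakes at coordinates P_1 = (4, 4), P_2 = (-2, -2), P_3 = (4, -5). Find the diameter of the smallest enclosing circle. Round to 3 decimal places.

9.487

Side lengths²: P_1P_2² = 72, P_1P_3² = 81, P_2P_3² = 45.
Since P_1P_3² = 81 < 72 + 45 = 117, the triangle is acute, so the smallest enclosing circle is the circumcircle.
Circumcentre = (2.5, -0.5), r² = 22.5.
Diameter = 2r = 2√(22.5) ≈ 9.487.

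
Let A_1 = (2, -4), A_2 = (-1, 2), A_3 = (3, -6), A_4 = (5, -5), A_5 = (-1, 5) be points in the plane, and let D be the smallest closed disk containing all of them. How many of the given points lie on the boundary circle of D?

By Welzl's lemma the MEC is supported by two points (diametrically opposite) or three points (on a circumcircle).
The minimum enclosing circle is determined by three boundary points: A_3, A_4, A_5.
Their circumcentre is (37/26, -9/26) with r² = 11645/338.
The farthest remaining point A_1 is at distance² 4625/338 ≤ 11645/338.
The points at distance exactly r from the centre are A_3, A_4, A_5 — 3 points.

3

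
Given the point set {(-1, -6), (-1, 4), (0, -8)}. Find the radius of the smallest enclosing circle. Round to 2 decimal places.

Call the three points A, B, C in the order given.
Side lengths²: AB² = 100, AC² = 5, BC² = 145.
Since BC² = 145 ≥ 100 + 5 = 105, the angle opposite BC is not acute, so the smallest enclosing circle has BC as diameter.
Centre = midpoint of BC = (-0.5, -2), r² = 145/4 = 36.25.
r = √(36.25) ≈ 6.02.

6.02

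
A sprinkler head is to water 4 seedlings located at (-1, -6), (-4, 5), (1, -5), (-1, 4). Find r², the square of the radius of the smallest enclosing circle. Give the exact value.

The farthest pair is (-1, -6)–(-4, 5) with squared distance 130. The circle on this segment as diameter has centre (-2.5, -0.5) and r² = 130/4 = 32.5.
Check (1, -5): distance² to centre = 32.5 ≤ 32.5, so it lies inside.
All remaining points lie in this disk, and no smaller disk contains both endpoints, so this is the minimum enclosing circle.

32.5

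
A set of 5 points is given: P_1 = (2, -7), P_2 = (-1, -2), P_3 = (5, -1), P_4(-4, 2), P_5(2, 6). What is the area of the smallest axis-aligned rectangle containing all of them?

117

x ranges over [-4, 5], width 9.
y ranges over [-7, 6], height 13.
Area = 9 × 13 = 117.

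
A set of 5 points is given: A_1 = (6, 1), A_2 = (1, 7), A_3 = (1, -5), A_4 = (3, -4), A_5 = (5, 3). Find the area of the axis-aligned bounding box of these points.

60

x ranges over [1, 6], width 5.
y ranges over [-5, 7], height 12.
Area = 5 × 12 = 60.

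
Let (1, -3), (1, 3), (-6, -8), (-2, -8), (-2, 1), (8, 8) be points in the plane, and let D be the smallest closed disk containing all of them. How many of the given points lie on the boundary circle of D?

The farthest pair is (-6, -8)–(8, 8) with squared distance 452. The circle on this segment as diameter has centre (1, 0) and r² = 452/4 = 113.
Check (1, -3): distance² to centre = 9 ≤ 113, so it lies inside.
All remaining points lie in this disk, and no smaller disk contains both endpoints, so this is the minimum enclosing circle.
The points at distance exactly r from the centre are (-6, -8), (8, 8) — 2 points.

2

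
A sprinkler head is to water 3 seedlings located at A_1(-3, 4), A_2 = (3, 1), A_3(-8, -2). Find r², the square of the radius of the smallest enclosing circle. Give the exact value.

Side lengths²: A_1A_2² = 45, A_1A_3² = 61, A_2A_3² = 130.
Since A_2A_3² = 130 ≥ 61 + 45 = 106, the angle opposite A_2A_3 is not acute, so the smallest enclosing circle has A_2A_3 as diameter.
Centre = midpoint of A_2A_3 = (-2.5, -0.5), r² = 130/4 = 32.5.

32.5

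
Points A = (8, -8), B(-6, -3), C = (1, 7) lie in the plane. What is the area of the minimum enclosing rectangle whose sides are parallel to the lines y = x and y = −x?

In coordinates u = x + y, v = x − y the rectangle is axis-aligned; the map (x,y)→(u,v) scales areas by 2.
u-values: 0, -9, 8; range = 8 − (-9) = 17.
v-values: 16, -3, -6; range = 16 − (-6) = 22.
Area = (17 × 22) / 2 = 187.

187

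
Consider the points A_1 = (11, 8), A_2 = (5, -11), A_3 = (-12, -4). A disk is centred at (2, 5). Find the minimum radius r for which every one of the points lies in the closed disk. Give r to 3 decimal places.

16.643

The required radius is the distance from (2, 5) to the farthest point.
Squared distances: 90, 265, 277.
Maximum is 277, attained at A_3.
r = √277 ≈ 16.643.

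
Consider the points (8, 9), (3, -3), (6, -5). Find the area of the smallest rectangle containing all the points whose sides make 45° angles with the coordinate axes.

In coordinates u = x + y, v = x − y the rectangle is axis-aligned; the map (x,y)→(u,v) scales areas by 2.
u-values: 17, 0, 1; range = 17 − 0 = 17.
v-values: -1, 6, 11; range = 11 − (-1) = 12.
Area = (17 × 12) / 2 = 102.

102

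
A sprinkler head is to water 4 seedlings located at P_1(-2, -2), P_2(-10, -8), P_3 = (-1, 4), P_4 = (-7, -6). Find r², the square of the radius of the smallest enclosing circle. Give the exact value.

56.25

The farthest pair is P_2–P_3 with squared distance 225. The circle on this segment as diameter has centre (-5.5, -2) and r² = 225/4 = 56.25.
Check P_1: distance² to centre = 12.25 ≤ 56.25, so it lies inside.
All remaining points lie in this disk, and no smaller disk contains both endpoints, so this is the minimum enclosing circle.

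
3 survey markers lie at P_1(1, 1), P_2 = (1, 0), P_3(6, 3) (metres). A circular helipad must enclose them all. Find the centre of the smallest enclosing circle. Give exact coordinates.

Side lengths²: P_1P_2² = 1, P_1P_3² = 29, P_2P_3² = 34.
Since P_2P_3² = 34 ≥ 29 + 1 = 30, the angle opposite P_2P_3 is not acute, so the smallest enclosing circle has P_2P_3 as diameter.
Centre = midpoint of P_2P_3 = (3.5, 1.5), r² = 34/4 = 8.5.
Centre = (3.5, 1.5).

(3.5, 1.5)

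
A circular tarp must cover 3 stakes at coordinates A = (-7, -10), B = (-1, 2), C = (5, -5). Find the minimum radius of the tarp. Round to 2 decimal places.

Side lengths²: AB² = 180, AC² = 169, BC² = 85.
Since AB² = 180 < 169 + 85 = 254, the triangle is acute, so the smallest enclosing circle is the circumcircle.
Circumcentre = (-39/19, -189/38), r² = 71825/1444.
r = √(71825/1444) ≈ 7.05.

7.05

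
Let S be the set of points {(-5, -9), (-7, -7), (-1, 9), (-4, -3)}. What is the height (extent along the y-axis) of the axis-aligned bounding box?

18

max y = 9, min y = -9, so height = 18.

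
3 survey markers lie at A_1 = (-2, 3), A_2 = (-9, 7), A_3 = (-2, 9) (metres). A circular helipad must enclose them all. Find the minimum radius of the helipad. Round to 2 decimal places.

Side lengths²: A_1A_2² = 65, A_1A_3² = 36, A_2A_3² = 53.
Since A_1A_2² = 65 < 53 + 36 = 89, the triangle is acute, so the smallest enclosing circle is the circumcircle.
Circumcentre = (-69/14, 6), r² = 3445/196.
r = √(3445/196) ≈ 4.19.

4.19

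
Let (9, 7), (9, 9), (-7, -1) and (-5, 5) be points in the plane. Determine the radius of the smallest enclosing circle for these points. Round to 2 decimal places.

9.43

The minimum enclosing circle of a finite set is fixed by two of the points (as a diameter) or three (as a circumcircle).
The farthest pair is (9, 9)–(-7, -1) with squared distance 356. The circle on this segment as diameter has centre (1, 4) and r² = 356/4 = 89.
Check (9, 7): distance² to centre = 73 ≤ 89, so it lies inside.
All remaining points lie in this disk, and no smaller disk contains both endpoints, so this is the minimum enclosing circle.
r = √89 ≈ 9.43.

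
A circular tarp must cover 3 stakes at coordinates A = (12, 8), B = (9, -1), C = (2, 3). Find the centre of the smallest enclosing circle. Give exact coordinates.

(7.5, 4.5)

Side lengths²: AB² = 90, AC² = 125, BC² = 65.
Since AC² = 125 < 90 + 65 = 155, the triangle is acute, so the smallest enclosing circle is the circumcircle.
Circumcentre = (7.5, 4.5), r² = 32.5.
Centre = (7.5, 4.5).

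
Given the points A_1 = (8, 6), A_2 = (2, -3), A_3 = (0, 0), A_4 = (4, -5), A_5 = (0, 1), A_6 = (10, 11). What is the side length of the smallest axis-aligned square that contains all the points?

The bounding box has width 10 and height 16.
An axis-aligned square enclosing the set must have side ≥ max(width, height).
So the minimum side is max(10, 16) = 16.

16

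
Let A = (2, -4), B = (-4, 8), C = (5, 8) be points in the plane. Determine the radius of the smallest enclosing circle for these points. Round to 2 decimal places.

6.91

Side lengths²: AB² = 180, AC² = 153, BC² = 81.
Since AB² = 180 < 153 + 81 = 234, the triangle is acute, so the smallest enclosing circle is the circumcircle.
Circumcentre = (0.5, 2.75), r² = 47.8125.
r = √(47.8125) ≈ 6.91.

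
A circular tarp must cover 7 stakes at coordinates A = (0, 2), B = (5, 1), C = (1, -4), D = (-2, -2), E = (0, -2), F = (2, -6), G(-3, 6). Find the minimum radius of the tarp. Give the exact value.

The farthest pair is F–G with squared distance 169. The circle on this segment as diameter has centre (-0.5, 0) and r² = 169/4 = 42.25.
Check A: distance² to centre = 4.25 ≤ 42.25, so it lies inside.
All remaining points lie in this disk, and no smaller disk contains both endpoints, so this is the minimum enclosing circle.
r = √(42.25) = 6.5.

6.5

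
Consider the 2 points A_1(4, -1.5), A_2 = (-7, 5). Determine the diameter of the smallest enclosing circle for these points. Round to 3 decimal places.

The smallest circle enclosing two points has them as diameter endpoints.
Centre = midpoint = (-1.5, 1.75); r² = |A_1A_2|²/4 = 163.25/4 = 40.8125.
Diameter = 2r = 2√(40.8125) ≈ 12.777.

12.777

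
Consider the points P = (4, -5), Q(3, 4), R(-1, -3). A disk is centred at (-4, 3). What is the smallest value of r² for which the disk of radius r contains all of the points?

128

The required radius is the distance from (-4, 3) to the farthest point.
Squared distances: 128, 50, 45.
Maximum is 128, attained at P.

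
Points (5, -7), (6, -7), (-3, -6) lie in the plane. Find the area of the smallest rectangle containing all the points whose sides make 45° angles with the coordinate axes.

In coordinates u = x + y, v = x − y the rectangle is axis-aligned; the map (x,y)→(u,v) scales areas by 2.
u-values: -2, -1, -9; range = -1 − (-9) = 8.
v-values: 12, 13, 3; range = 13 − 3 = 10.
Area = (8 × 10) / 2 = 40.

40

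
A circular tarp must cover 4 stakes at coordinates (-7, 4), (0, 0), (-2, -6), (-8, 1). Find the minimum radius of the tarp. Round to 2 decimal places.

The farthest pair is (-7, 4)–(-2, -6) with squared distance 125. The circle on this segment as diameter has centre (-4.5, -1) and r² = 125/4 = 31.25.
Check (0, 0): distance² to centre = 21.25 ≤ 31.25, so it lies inside.
All remaining points lie in this disk, and no smaller disk contains both endpoints, so this is the minimum enclosing circle.
r = √(31.25) ≈ 5.59.

5.59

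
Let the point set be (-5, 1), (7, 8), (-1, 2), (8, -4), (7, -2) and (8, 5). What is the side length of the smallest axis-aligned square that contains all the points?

The bounding box has width 13 and height 12.
An axis-aligned square enclosing the set must have side ≥ max(width, height).
So the minimum side is max(13, 12) = 13.

13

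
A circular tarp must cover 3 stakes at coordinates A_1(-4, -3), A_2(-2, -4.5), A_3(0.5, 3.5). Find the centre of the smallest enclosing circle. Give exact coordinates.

Side lengths²: A_1A_2² = 6.25, A_1A_3² = 62.5, A_2A_3² = 70.25.
Since A_2A_3² = 70.25 ≥ 62.5 + 6.25 = 68.75, the angle opposite A_2A_3 is not acute, so the smallest enclosing circle has A_2A_3 as diameter.
Centre = midpoint of A_2A_3 = (-0.75, -0.5), r² = 70.25/4 = 17.5625.
Centre = (-0.75, -0.5).

(-0.75, -0.5)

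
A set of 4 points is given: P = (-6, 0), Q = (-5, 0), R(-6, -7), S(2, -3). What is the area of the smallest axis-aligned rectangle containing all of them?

56

x ranges over [-6, 2], width 8.
y ranges over [-7, 0], height 7.
Area = 8 × 7 = 56.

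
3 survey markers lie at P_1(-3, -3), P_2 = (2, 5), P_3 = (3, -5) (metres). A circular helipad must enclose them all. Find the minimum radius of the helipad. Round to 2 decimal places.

Side lengths²: P_1P_2² = 89, P_1P_3² = 40, P_2P_3² = 101.
Since P_2P_3² = 101 < 89 + 40 = 129, the triangle is acute, so the smallest enclosing circle is the circumcircle.
Circumcentre = (75/58, -7/58), r² = 44945/1682.
r = √(44945/1682) ≈ 5.17.

5.17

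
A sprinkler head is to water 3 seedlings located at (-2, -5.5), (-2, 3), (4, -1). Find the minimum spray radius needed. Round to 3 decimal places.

Call the three points A, B, C in the order given.
Side lengths²: AB² = 72.25, AC² = 56.25, BC² = 52.
Since AB² = 72.25 < 56.25 + 52 = 108.25, the triangle is acute, so the smallest enclosing circle is the circumcircle.
Circumcentre = (-0.5, -1.25), r² = 20.3125.
r = √(20.3125) ≈ 4.507.

4.507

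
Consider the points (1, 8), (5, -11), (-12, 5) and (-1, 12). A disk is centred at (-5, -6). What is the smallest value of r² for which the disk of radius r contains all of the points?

The required radius is the distance from (-5, -6) to the farthest point.
Squared distances: 232, 125, 170, 340.
Maximum is 340, attained at (-1, 12).

340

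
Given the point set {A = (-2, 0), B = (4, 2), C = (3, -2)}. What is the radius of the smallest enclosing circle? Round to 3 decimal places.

Side lengths²: AB² = 40, AC² = 29, BC² = 17.
Since AB² = 40 < 29 + 17 = 46, the triangle is acute, so the smallest enclosing circle is the circumcircle.
Circumcentre = (25/22, 13/22), r² = 2465/242.
r = √(2465/242) ≈ 3.192.

3.192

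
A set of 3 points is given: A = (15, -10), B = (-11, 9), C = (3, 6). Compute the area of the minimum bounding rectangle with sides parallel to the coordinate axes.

494

x ranges over [-11, 15], width 26.
y ranges over [-10, 9], height 19.
Area = 26 × 19 = 494.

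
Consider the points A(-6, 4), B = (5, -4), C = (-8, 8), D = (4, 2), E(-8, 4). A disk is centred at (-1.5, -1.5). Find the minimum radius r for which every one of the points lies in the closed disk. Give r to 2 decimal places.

The required radius is the distance from (-1.5, -1.5) to the farthest point.
Squared distances: 50.5, 48.5, 132.5, 42.5, 72.5.
Maximum is 132.5, attained at C.
r = √(132.5) ≈ 11.51.

11.51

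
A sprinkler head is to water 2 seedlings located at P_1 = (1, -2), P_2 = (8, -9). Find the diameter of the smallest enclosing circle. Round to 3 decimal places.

The smallest circle enclosing two points has them as diameter endpoints.
Centre = midpoint = (4.5, -5.5); r² = |P_1P_2|²/4 = 98/4 = 24.5.
Diameter = 2r = 2√(24.5) ≈ 9.899.

9.899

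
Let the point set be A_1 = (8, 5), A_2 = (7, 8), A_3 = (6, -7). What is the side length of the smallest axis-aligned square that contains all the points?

The bounding box has width 2 and height 15.
An axis-aligned square enclosing the set must have side ≥ max(width, height).
So the minimum side is max(2, 15) = 15.

15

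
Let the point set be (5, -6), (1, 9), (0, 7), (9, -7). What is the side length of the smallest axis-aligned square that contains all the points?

16

The bounding box has width 9 and height 16.
An axis-aligned square enclosing the set must have side ≥ max(width, height).
So the minimum side is max(9, 16) = 16.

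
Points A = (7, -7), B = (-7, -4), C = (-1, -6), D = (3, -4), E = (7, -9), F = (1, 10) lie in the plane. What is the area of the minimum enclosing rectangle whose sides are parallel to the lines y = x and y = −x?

In coordinates u = x + y, v = x − y the rectangle is axis-aligned; the map (x,y)→(u,v) scales areas by 2.
u-values: 0, -11, -7, -1, -2, 11; range = 11 − (-11) = 22.
v-values: 14, -3, 5, 7, 16, -9; range = 16 − (-9) = 25.
Area = (22 × 25) / 2 = 275.

275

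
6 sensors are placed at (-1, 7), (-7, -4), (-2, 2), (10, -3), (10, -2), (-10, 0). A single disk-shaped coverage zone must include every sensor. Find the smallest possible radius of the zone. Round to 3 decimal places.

The farthest pair is (10, -3)–(-10, 0) with squared distance 409. The circle on this segment as diameter has centre (0, -1.5) and r² = 409/4 = 102.25.
Check (-1, 7): distance² to centre = 73.25 ≤ 102.25, so it lies inside.
All remaining points lie in this disk, and no smaller disk contains both endpoints, so this is the minimum enclosing circle.
r = √(102.25) ≈ 10.112.

10.112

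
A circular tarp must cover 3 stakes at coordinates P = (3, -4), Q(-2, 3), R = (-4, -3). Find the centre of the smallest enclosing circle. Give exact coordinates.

Side lengths²: PQ² = 74, PR² = 50, QR² = 40.
Since PQ² = 74 < 50 + 40 = 90, the triangle is acute, so the smallest enclosing circle is the circumcircle.
Circumcentre = (-3/22, -21/22), r² = 4625/242.
Centre = (-3/22, -21/22).

(-3/22, -21/22)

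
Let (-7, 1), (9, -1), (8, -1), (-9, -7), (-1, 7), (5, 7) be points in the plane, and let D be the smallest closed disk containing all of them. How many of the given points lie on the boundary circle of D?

The minimum enclosing circle of a finite set is fixed by two of the points (as a diameter) or three (as a circumcircle).
The minimum enclosing circle is determined by three boundary points: (9, -1), (-9, -7), (5, 7).
Their circumcentre is (-1, -1) with r² = 100.
The farthest remaining point (8, -1) is at distance² 81 ≤ 100.
The points at distance exactly r from the centre are (9, -1), (-9, -7), (5, 7) — 3 points.

3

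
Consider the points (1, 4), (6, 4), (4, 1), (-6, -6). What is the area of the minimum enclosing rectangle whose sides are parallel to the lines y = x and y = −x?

In coordinates u = x + y, v = x − y the rectangle is axis-aligned; the map (x,y)→(u,v) scales areas by 2.
u-values: 5, 10, 5, -12; range = 10 − (-12) = 22.
v-values: -3, 2, 3, 0; range = 3 − (-3) = 6.
Area = (22 × 6) / 2 = 66.

66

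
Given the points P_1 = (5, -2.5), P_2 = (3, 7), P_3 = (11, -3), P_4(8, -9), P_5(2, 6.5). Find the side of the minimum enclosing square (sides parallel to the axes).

The bounding box has width 9 and height 16.
An axis-aligned square enclosing the set must have side ≥ max(width, height).
So the minimum side is max(9, 16) = 16.

16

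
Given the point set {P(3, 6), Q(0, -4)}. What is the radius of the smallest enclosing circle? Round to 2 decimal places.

5.22

The smallest circle enclosing two points has them as diameter endpoints.
Centre = midpoint = (1.5, 1); r² = |PQ|²/4 = 109/4 = 27.25.
r = √(27.25) ≈ 5.22.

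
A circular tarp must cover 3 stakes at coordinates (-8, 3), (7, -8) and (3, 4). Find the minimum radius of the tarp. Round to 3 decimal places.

Call the three points A, B, C in the order given.
Side lengths²: AB² = 346, AC² = 122, BC² = 160.
Since AB² = 346 ≥ 160 + 122 = 282, the angle opposite AB is not acute, so the smallest enclosing circle has AB as diameter.
Centre = midpoint of AB = (-0.5, -2.5), r² = 346/4 = 86.5.
r = √(86.5) ≈ 9.301.

9.301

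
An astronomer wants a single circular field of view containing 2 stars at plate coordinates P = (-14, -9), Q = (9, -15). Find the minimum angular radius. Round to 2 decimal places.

11.88

The smallest circle enclosing two points has them as diameter endpoints.
Centre = midpoint = (-2.5, -12); r² = |PQ|²/4 = 565/4 = 141.25.
r = √(141.25) ≈ 11.88.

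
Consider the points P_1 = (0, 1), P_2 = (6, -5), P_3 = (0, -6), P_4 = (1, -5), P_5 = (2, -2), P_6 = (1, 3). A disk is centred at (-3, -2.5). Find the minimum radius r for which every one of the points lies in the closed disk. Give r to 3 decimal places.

9.341

The required radius is the distance from (-3, -2.5) to the farthest point.
Squared distances: 21.25, 87.25, 21.25, 22.25, 25.25, 46.25.
Maximum is 87.25, attained at P_2.
r = √(87.25) ≈ 9.341.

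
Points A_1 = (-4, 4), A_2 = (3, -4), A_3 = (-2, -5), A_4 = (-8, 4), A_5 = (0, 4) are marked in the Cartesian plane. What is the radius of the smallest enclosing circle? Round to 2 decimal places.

6.80

The minimum enclosing circle of a finite set is fixed by two of the points (as a diameter) or three (as a circumcircle).
The farthest pair is A_2–A_4 with squared distance 185. The circle on this segment as diameter has centre (-2.5, 0) and r² = 185/4 = 46.25.
Check A_1: distance² to centre = 18.25 ≤ 46.25, so it lies inside.
All remaining points lie in this disk, and no smaller disk contains both endpoints, so this is the minimum enclosing circle.
r = √(46.25) ≈ 6.80.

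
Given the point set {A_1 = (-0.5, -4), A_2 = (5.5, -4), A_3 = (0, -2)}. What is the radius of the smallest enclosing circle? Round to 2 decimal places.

Side lengths²: A_1A_2² = 36, A_1A_3² = 4.25, A_2A_3² = 34.25.
Since A_1A_2² = 36 < 34.25 + 4.25 = 38.5, the triangle is acute, so the smallest enclosing circle is the circumcircle.
Circumcentre = (2.5, -3.6875), r² = 9.09765625.
r = √(9.09765625) ≈ 3.02.

3.02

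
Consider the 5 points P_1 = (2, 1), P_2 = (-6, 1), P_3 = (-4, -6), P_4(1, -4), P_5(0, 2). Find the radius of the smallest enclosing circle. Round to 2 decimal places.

A smallest enclosing disk is always determined by at most three of the input points on its boundary.
The minimum enclosing circle is determined by three boundary points: P_1, P_2, P_3.
Their circumcentre is (-2, -23/14) with r² = 4505/196.
The farthest remaining point P_5 is at distance² 3385/196 ≤ 4505/196.
r = √(4505/196) ≈ 4.79.

4.79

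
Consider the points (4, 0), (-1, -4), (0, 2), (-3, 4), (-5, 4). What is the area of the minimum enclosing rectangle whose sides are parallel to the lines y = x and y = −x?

58.5

In coordinates u = x + y, v = x − y the rectangle is axis-aligned; the map (x,y)→(u,v) scales areas by 2.
u-values: 4, -5, 2, 1, -1; range = 4 − (-5) = 9.
v-values: 4, 3, -2, -7, -9; range = 4 − (-9) = 13.
Area = (9 × 13) / 2 = 58.5.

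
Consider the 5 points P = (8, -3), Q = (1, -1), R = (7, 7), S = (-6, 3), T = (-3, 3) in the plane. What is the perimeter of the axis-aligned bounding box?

Width = max x − min x = 8 − (-6) = 14.
Height = max y − min y = 7 − (-3) = 10.
Perimeter = 2(14 + 10) = 48.

48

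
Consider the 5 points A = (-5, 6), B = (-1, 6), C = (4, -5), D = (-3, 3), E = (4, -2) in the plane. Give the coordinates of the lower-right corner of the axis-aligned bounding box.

x-range [-5, 4], y-range [-5, 6].
The lower-right corner is (4, -5).

(4, -5)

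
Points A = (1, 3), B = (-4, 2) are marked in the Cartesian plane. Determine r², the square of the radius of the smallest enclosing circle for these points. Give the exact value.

The smallest circle enclosing two points has them as diameter endpoints.
Centre = midpoint = (-1.5, 2.5); r² = |AB|²/4 = 26/4 = 6.5.

6.5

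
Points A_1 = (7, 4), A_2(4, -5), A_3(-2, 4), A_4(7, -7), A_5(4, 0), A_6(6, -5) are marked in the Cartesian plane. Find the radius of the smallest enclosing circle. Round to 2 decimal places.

By Welzl's lemma the MEC is supported by two points (diametrically opposite) or three points (on a circumcircle).
The farthest pair is A_3–A_4 with squared distance 202. The circle on this segment as diameter has centre (2.5, -1.5) and r² = 202/4 = 50.5.
Check A_1: distance² to centre = 50.5 ≤ 50.5, so it lies inside.
All remaining points lie in this disk, and no smaller disk contains both endpoints, so this is the minimum enclosing circle.
r = √(50.5) ≈ 7.11.

7.11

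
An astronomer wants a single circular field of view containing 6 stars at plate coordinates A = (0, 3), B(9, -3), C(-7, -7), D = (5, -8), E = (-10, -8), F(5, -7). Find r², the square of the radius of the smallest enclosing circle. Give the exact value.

A smallest enclosing disk is always determined by at most three of the input points on its boundary.
The farthest pair is B–E with squared distance 386. The circle on this segment as diameter has centre (-0.5, -5.5) and r² = 386/4 = 96.5.
Check A: distance² to centre = 72.5 ≤ 96.5, so it lies inside.
All remaining points lie in this disk, and no smaller disk contains both endpoints, so this is the minimum enclosing circle.

96.5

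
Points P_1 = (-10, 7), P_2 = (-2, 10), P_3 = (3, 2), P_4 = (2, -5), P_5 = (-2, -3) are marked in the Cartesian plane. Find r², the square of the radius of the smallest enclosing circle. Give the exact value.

17593/242

A smallest enclosing disk is always determined by at most three of the input points on its boundary.
The minimum enclosing circle is determined by three boundary points: P_1, P_2, P_4.
Their circumcentre is (-75/22, 35/22) with r² = 17593/242.
The farthest remaining point P_3 is at distance² 9981/242 ≤ 17593/242.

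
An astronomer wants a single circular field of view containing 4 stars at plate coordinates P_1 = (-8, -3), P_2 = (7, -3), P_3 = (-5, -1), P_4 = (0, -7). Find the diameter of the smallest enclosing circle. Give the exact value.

By Welzl's lemma the MEC is supported by two points (diametrically opposite) or three points (on a circumcircle).
The farthest pair is P_1–P_2 with squared distance 225. The circle on this segment as diameter has centre (-0.5, -3) and r² = 225/4 = 56.25.
Check P_3: distance² to centre = 24.25 ≤ 56.25, so it lies inside.
All remaining points lie in this disk, and no smaller disk contains both endpoints, so this is the minimum enclosing circle.
Diameter = 2r = 2√(56.25) = 15.

15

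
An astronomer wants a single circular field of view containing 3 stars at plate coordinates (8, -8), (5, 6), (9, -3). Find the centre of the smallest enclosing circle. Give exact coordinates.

Call the three points A, B, C in the order given.
Side lengths²: AB² = 205, AC² = 26, BC² = 97.
Since AB² = 205 ≥ 97 + 26 = 123, the angle opposite AB is not acute, so the smallest enclosing circle has AB as diameter.
Centre = midpoint of AB = (6.5, -1), r² = 205/4 = 51.25.
Centre = (6.5, -1).

(6.5, -1)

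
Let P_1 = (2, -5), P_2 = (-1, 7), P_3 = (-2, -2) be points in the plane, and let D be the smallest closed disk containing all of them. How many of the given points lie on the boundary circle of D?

2

Side lengths²: P_1P_2² = 153, P_1P_3² = 25, P_2P_3² = 82.
Since P_1P_2² = 153 ≥ 82 + 25 = 107, the angle opposite P_1P_2 is not acute, so the smallest enclosing circle has P_1P_2 as diameter.
Centre = midpoint of P_1P_2 = (0.5, 1), r² = 153/4 = 38.25.
The points at distance exactly r from the centre are P_1, P_2 — 2 points.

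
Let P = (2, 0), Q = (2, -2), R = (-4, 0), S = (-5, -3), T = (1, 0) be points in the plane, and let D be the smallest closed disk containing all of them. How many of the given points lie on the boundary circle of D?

2

The minimum enclosing circle of a finite set is fixed by two of the points (as a diameter) or three (as a circumcircle).
The farthest pair is P–S with squared distance 58. The circle on this segment as diameter has centre (-1.5, -1.5) and r² = 58/4 = 14.5.
Check Q: distance² to centre = 12.5 ≤ 14.5, so it lies inside.
All remaining points lie in this disk, and no smaller disk contains both endpoints, so this is the minimum enclosing circle.
The points at distance exactly r from the centre are P, S — 2 points.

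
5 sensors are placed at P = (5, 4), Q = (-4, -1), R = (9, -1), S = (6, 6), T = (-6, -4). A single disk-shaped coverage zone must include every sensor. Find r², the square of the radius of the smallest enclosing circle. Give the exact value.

The minimum enclosing circle of a finite set is fixed by two of the points (as a diameter) or three (as a circumcircle).
The minimum enclosing circle is determined by three boundary points: R, S, T.
Their circumcentre is (20/19, -5/19) with r² = 22997/361.
The farthest remaining point P is at distance² 12186/361 ≤ 22997/361.

22997/361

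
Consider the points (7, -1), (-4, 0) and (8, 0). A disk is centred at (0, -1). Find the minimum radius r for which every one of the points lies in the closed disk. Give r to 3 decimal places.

8.062

The required radius is the distance from (0, -1) to the farthest point.
Squared distances: 49, 17, 65.
Maximum is 65, attained at (8, 0).
r = √65 ≈ 8.062.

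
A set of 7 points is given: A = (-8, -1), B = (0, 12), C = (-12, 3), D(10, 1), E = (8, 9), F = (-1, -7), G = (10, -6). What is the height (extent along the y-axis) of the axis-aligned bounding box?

19

max y = 12, min y = -7, so height = 19.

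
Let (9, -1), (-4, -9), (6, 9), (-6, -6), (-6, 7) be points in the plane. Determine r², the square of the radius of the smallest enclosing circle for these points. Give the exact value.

106

The minimum enclosing circle of a finite set is fixed by two of the points (as a diameter) or three (as a circumcircle).
The farthest pair is (-4, -9)–(6, 9) with squared distance 424. The circle on this segment as diameter has centre (1, 0) and r² = 424/4 = 106.
Check (9, -1): distance² to centre = 65 ≤ 106, so it lies inside.
All remaining points lie in this disk, and no smaller disk contains both endpoints, so this is the minimum enclosing circle.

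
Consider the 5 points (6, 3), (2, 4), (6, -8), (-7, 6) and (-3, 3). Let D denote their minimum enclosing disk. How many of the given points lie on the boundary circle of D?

2

A smallest enclosing disk is always determined by at most three of the input points on its boundary.
The farthest pair is (6, -8)–(-7, 6) with squared distance 365. The circle on this segment as diameter has centre (-0.5, -1) and r² = 365/4 = 91.25.
Check (6, 3): distance² to centre = 58.25 ≤ 91.25, so it lies inside.
All remaining points lie in this disk, and no smaller disk contains both endpoints, so this is the minimum enclosing circle.
The points at distance exactly r from the centre are (6, -8), (-7, 6) — 2 points.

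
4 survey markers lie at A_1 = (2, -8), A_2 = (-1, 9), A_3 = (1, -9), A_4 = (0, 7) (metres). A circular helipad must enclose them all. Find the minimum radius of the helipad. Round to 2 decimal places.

A smallest enclosing disk is always determined by at most three of the input points on its boundary.
The farthest pair is A_2–A_3 with squared distance 328. The circle on this segment as diameter has centre (0, 0) and r² = 328/4 = 82.
Check A_1: distance² to centre = 68 ≤ 82, so it lies inside.
All remaining points lie in this disk, and no smaller disk contains both endpoints, so this is the minimum enclosing circle.
r = √82 ≈ 9.06.

9.06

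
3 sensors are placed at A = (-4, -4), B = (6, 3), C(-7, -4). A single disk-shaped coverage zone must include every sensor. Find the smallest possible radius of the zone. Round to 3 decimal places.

Side lengths²: AB² = 149, AC² = 9, BC² = 218.
Since BC² = 218 ≥ 149 + 9 = 158, the angle opposite BC is not acute, so the smallest enclosing circle has BC as diameter.
Centre = midpoint of BC = (-0.5, -0.5), r² = 218/4 = 54.5.
r = √(54.5) ≈ 7.382.

7.382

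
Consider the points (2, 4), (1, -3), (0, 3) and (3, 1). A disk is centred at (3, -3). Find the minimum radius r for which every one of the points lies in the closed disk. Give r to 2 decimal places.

7.07

The required radius is the distance from (3, -3) to the farthest point.
Squared distances: 50, 4, 45, 16.
Maximum is 50, attained at (2, 4).
r = √50 ≈ 7.07.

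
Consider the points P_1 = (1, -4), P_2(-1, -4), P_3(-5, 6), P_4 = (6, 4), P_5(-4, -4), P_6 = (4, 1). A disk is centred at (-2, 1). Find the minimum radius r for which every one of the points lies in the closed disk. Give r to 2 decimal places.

8.54

The required radius is the distance from (-2, 1) to the farthest point.
Squared distances: 34, 26, 34, 73, 29, 36.
Maximum is 73, attained at P_4.
r = √73 ≈ 8.54.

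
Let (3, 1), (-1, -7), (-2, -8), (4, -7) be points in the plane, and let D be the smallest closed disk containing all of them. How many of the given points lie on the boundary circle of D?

The farthest pair is (3, 1)–(-2, -8) with squared distance 106. The circle on this segment as diameter has centre (0.5, -3.5) and r² = 106/4 = 26.5.
Check (-1, -7): distance² to centre = 14.5 ≤ 26.5, so it lies inside.
All remaining points lie in this disk, and no smaller disk contains both endpoints, so this is the minimum enclosing circle.
The points at distance exactly r from the centre are (3, 1), (-2, -8) — 2 points.

2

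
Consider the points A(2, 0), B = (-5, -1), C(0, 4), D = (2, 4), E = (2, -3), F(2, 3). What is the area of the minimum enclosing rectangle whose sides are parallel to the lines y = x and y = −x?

In coordinates u = x + y, v = x − y the rectangle is axis-aligned; the map (x,y)→(u,v) scales areas by 2.
u-values: 2, -6, 4, 6, -1, 5; range = 6 − (-6) = 12.
v-values: 2, -4, -4, -2, 5, -1; range = 5 − (-4) = 9.
Area = (12 × 9) / 2 = 54.

54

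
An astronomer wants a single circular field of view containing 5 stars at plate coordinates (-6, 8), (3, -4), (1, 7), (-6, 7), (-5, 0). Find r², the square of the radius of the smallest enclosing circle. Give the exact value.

By Welzl's lemma the MEC is supported by two points (diametrically opposite) or three points (on a circumcircle).
The farthest pair is (-6, 8)–(3, -4) with squared distance 225. The circle on this segment as diameter has centre (-1.5, 2) and r² = 225/4 = 56.25.
Check (1, 7): distance² to centre = 31.25 ≤ 56.25, so it lies inside.
All remaining points lie in this disk, and no smaller disk contains both endpoints, so this is the minimum enclosing circle.

56.25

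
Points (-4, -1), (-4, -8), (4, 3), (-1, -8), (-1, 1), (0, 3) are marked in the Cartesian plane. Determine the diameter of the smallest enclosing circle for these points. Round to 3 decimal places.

The minimum enclosing circle of a finite set is fixed by two of the points (as a diameter) or three (as a circumcircle).
The farthest pair is (-4, -8)–(4, 3) with squared distance 185. The circle on this segment as diameter has centre (0, -2.5) and r² = 185/4 = 46.25.
Check (-4, -1): distance² to centre = 18.25 ≤ 46.25, so it lies inside.
All remaining points lie in this disk, and no smaller disk contains both endpoints, so this is the minimum enclosing circle.
Diameter = 2r = 2√(46.25) ≈ 13.601.

13.601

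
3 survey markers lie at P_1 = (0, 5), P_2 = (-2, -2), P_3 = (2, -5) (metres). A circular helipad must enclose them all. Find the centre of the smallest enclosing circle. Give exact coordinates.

Side lengths²: P_1P_2² = 53, P_1P_3² = 104, P_2P_3² = 25.
Since P_1P_3² = 104 ≥ 53 + 25 = 78, the angle opposite P_1P_3 is not acute, so the smallest enclosing circle has P_1P_3 as diameter.
Centre = midpoint of P_1P_3 = (1, 0), r² = 104/4 = 26.
Centre = (1, 0).

(1, 0)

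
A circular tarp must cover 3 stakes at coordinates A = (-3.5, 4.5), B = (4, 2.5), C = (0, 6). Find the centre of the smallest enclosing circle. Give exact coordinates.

Side lengths²: AB² = 60.25, AC² = 14.5, BC² = 28.25.
Since AB² = 60.25 ≥ 28.25 + 14.5 = 42.75, the angle opposite AB is not acute, so the smallest enclosing circle has AB as diameter.
Centre = midpoint of AB = (0.25, 3.5), r² = 60.25/4 = 15.0625.
Centre = (0.25, 3.5).

(0.25, 3.5)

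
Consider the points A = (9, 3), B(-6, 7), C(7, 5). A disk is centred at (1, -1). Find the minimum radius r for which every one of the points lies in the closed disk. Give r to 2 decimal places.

10.63

The required radius is the distance from (1, -1) to the farthest point.
Squared distances: 80, 113, 72.
Maximum is 113, attained at B.
r = √113 ≈ 10.63.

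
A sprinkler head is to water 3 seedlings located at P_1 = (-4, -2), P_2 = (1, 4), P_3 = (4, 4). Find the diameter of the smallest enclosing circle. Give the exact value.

Side lengths²: P_1P_2² = 61, P_1P_3² = 100, P_2P_3² = 9.
Since P_1P_3² = 100 ≥ 61 + 9 = 70, the angle opposite P_1P_3 is not acute, so the smallest enclosing circle has P_1P_3 as diameter.
Centre = midpoint of P_1P_3 = (0, 1), r² = 100/4 = 25.
Diameter = 2r = 2√25 = 10.

10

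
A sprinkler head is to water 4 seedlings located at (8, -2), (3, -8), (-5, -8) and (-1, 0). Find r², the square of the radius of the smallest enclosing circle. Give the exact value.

By Welzl's lemma the MEC is supported by two points (diametrically opposite) or three points (on a circumcircle).
The farthest pair is (8, -2)–(-5, -8) with squared distance 205. The circle on this segment as diameter has centre (1.5, -5) and r² = 205/4 = 51.25.
Check (3, -8): distance² to centre = 11.25 ≤ 51.25, so it lies inside.
All remaining points lie in this disk, and no smaller disk contains both endpoints, so this is the minimum enclosing circle.

51.25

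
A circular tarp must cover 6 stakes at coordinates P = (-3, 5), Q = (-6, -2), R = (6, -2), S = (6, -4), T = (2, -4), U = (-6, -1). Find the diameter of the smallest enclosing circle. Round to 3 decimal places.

The minimum enclosing circle is determined by three boundary points: P, Q, S.
Their circumcentre is (0.4, -0.6) with r² = 42.92.
The farthest remaining point U is at distance² 41.12 ≤ 42.92.
Diameter = 2r = 2√(42.92) ≈ 13.103.

13.103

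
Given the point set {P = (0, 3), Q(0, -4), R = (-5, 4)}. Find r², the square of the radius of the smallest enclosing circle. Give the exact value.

Side lengths²: PQ² = 49, PR² = 26, QR² = 89.
Since QR² = 89 ≥ 49 + 26 = 75, the angle opposite QR is not acute, so the smallest enclosing circle has QR as diameter.
Centre = midpoint of QR = (-2.5, 0), r² = 89/4 = 22.25.

22.25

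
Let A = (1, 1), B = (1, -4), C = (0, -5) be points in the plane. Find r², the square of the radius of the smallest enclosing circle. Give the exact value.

9.25

Side lengths²: AB² = 25, AC² = 37, BC² = 2.
Since AC² = 37 ≥ 25 + 2 = 27, the angle opposite AC is not acute, so the smallest enclosing circle has AC as diameter.
Centre = midpoint of AC = (0.5, -2), r² = 37/4 = 9.25.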